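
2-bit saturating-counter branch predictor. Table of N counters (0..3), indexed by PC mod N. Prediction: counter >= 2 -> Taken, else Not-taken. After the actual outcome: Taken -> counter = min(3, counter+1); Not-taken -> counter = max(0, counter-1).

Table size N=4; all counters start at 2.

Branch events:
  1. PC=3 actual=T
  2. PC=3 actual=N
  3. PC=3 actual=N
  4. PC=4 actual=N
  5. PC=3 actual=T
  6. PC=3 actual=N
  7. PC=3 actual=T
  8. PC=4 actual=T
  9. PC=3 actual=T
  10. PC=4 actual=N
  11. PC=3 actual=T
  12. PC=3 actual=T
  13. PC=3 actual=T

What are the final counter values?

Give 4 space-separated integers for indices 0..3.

Ev 1: PC=3 idx=3 pred=T actual=T -> ctr[3]=3
Ev 2: PC=3 idx=3 pred=T actual=N -> ctr[3]=2
Ev 3: PC=3 idx=3 pred=T actual=N -> ctr[3]=1
Ev 4: PC=4 idx=0 pred=T actual=N -> ctr[0]=1
Ev 5: PC=3 idx=3 pred=N actual=T -> ctr[3]=2
Ev 6: PC=3 idx=3 pred=T actual=N -> ctr[3]=1
Ev 7: PC=3 idx=3 pred=N actual=T -> ctr[3]=2
Ev 8: PC=4 idx=0 pred=N actual=T -> ctr[0]=2
Ev 9: PC=3 idx=3 pred=T actual=T -> ctr[3]=3
Ev 10: PC=4 idx=0 pred=T actual=N -> ctr[0]=1
Ev 11: PC=3 idx=3 pred=T actual=T -> ctr[3]=3
Ev 12: PC=3 idx=3 pred=T actual=T -> ctr[3]=3
Ev 13: PC=3 idx=3 pred=T actual=T -> ctr[3]=3

Answer: 1 2 2 3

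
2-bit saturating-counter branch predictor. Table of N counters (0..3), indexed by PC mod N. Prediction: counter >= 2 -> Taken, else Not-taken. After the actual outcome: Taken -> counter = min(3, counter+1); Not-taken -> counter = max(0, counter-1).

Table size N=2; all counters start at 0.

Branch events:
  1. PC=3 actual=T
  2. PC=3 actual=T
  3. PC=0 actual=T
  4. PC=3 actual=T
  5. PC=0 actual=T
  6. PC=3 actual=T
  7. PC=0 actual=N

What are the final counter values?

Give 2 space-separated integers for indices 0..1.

Answer: 1 3

Derivation:
Ev 1: PC=3 idx=1 pred=N actual=T -> ctr[1]=1
Ev 2: PC=3 idx=1 pred=N actual=T -> ctr[1]=2
Ev 3: PC=0 idx=0 pred=N actual=T -> ctr[0]=1
Ev 4: PC=3 idx=1 pred=T actual=T -> ctr[1]=3
Ev 5: PC=0 idx=0 pred=N actual=T -> ctr[0]=2
Ev 6: PC=3 idx=1 pred=T actual=T -> ctr[1]=3
Ev 7: PC=0 idx=0 pred=T actual=N -> ctr[0]=1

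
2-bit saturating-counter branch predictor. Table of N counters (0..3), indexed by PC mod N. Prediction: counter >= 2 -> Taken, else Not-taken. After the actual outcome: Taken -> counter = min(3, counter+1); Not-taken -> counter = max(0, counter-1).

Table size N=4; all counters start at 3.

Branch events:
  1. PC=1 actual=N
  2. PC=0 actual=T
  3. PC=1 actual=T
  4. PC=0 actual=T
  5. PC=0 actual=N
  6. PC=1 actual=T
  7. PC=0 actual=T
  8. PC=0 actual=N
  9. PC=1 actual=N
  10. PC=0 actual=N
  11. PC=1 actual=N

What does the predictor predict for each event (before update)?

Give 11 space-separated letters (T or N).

Answer: T T T T T T T T T T T

Derivation:
Ev 1: PC=1 idx=1 pred=T actual=N -> ctr[1]=2
Ev 2: PC=0 idx=0 pred=T actual=T -> ctr[0]=3
Ev 3: PC=1 idx=1 pred=T actual=T -> ctr[1]=3
Ev 4: PC=0 idx=0 pred=T actual=T -> ctr[0]=3
Ev 5: PC=0 idx=0 pred=T actual=N -> ctr[0]=2
Ev 6: PC=1 idx=1 pred=T actual=T -> ctr[1]=3
Ev 7: PC=0 idx=0 pred=T actual=T -> ctr[0]=3
Ev 8: PC=0 idx=0 pred=T actual=N -> ctr[0]=2
Ev 9: PC=1 idx=1 pred=T actual=N -> ctr[1]=2
Ev 10: PC=0 idx=0 pred=T actual=N -> ctr[0]=1
Ev 11: PC=1 idx=1 pred=T actual=N -> ctr[1]=1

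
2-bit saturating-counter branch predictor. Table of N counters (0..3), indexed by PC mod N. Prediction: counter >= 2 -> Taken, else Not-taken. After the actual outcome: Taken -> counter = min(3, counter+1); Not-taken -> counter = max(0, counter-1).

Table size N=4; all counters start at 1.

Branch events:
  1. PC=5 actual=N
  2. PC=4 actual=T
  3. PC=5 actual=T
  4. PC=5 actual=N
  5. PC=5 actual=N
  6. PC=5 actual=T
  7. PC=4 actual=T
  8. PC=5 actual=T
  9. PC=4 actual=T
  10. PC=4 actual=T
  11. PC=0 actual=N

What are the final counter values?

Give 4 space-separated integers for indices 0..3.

Answer: 2 2 1 1

Derivation:
Ev 1: PC=5 idx=1 pred=N actual=N -> ctr[1]=0
Ev 2: PC=4 idx=0 pred=N actual=T -> ctr[0]=2
Ev 3: PC=5 idx=1 pred=N actual=T -> ctr[1]=1
Ev 4: PC=5 idx=1 pred=N actual=N -> ctr[1]=0
Ev 5: PC=5 idx=1 pred=N actual=N -> ctr[1]=0
Ev 6: PC=5 idx=1 pred=N actual=T -> ctr[1]=1
Ev 7: PC=4 idx=0 pred=T actual=T -> ctr[0]=3
Ev 8: PC=5 idx=1 pred=N actual=T -> ctr[1]=2
Ev 9: PC=4 idx=0 pred=T actual=T -> ctr[0]=3
Ev 10: PC=4 idx=0 pred=T actual=T -> ctr[0]=3
Ev 11: PC=0 idx=0 pred=T actual=N -> ctr[0]=2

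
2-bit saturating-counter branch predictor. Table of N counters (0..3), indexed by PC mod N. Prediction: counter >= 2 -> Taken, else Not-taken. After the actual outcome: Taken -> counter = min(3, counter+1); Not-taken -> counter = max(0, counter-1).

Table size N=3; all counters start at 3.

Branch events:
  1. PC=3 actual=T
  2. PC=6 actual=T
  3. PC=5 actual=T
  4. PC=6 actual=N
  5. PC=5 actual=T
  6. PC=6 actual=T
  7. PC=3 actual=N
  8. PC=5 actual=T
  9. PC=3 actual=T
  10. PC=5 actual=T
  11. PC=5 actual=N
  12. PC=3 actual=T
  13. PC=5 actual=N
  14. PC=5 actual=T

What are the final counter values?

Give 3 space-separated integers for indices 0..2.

Ev 1: PC=3 idx=0 pred=T actual=T -> ctr[0]=3
Ev 2: PC=6 idx=0 pred=T actual=T -> ctr[0]=3
Ev 3: PC=5 idx=2 pred=T actual=T -> ctr[2]=3
Ev 4: PC=6 idx=0 pred=T actual=N -> ctr[0]=2
Ev 5: PC=5 idx=2 pred=T actual=T -> ctr[2]=3
Ev 6: PC=6 idx=0 pred=T actual=T -> ctr[0]=3
Ev 7: PC=3 idx=0 pred=T actual=N -> ctr[0]=2
Ev 8: PC=5 idx=2 pred=T actual=T -> ctr[2]=3
Ev 9: PC=3 idx=0 pred=T actual=T -> ctr[0]=3
Ev 10: PC=5 idx=2 pred=T actual=T -> ctr[2]=3
Ev 11: PC=5 idx=2 pred=T actual=N -> ctr[2]=2
Ev 12: PC=3 idx=0 pred=T actual=T -> ctr[0]=3
Ev 13: PC=5 idx=2 pred=T actual=N -> ctr[2]=1
Ev 14: PC=5 idx=2 pred=N actual=T -> ctr[2]=2

Answer: 3 3 2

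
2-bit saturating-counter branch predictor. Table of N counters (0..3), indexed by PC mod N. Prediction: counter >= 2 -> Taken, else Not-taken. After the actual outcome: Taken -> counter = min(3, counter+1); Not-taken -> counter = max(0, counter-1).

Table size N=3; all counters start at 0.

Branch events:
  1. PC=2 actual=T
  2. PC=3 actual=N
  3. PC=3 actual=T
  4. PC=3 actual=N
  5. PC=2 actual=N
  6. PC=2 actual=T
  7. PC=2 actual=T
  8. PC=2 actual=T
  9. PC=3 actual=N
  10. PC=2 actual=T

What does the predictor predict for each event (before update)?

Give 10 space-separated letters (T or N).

Ev 1: PC=2 idx=2 pred=N actual=T -> ctr[2]=1
Ev 2: PC=3 idx=0 pred=N actual=N -> ctr[0]=0
Ev 3: PC=3 idx=0 pred=N actual=T -> ctr[0]=1
Ev 4: PC=3 idx=0 pred=N actual=N -> ctr[0]=0
Ev 5: PC=2 idx=2 pred=N actual=N -> ctr[2]=0
Ev 6: PC=2 idx=2 pred=N actual=T -> ctr[2]=1
Ev 7: PC=2 idx=2 pred=N actual=T -> ctr[2]=2
Ev 8: PC=2 idx=2 pred=T actual=T -> ctr[2]=3
Ev 9: PC=3 idx=0 pred=N actual=N -> ctr[0]=0
Ev 10: PC=2 idx=2 pred=T actual=T -> ctr[2]=3

Answer: N N N N N N N T N T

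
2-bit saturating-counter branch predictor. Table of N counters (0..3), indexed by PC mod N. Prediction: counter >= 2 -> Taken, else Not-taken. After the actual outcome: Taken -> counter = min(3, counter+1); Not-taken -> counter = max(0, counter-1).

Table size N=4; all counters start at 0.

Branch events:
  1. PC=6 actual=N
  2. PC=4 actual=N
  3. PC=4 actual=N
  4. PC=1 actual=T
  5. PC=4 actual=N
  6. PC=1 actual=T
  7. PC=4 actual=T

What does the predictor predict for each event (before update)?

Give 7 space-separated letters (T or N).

Answer: N N N N N N N

Derivation:
Ev 1: PC=6 idx=2 pred=N actual=N -> ctr[2]=0
Ev 2: PC=4 idx=0 pred=N actual=N -> ctr[0]=0
Ev 3: PC=4 idx=0 pred=N actual=N -> ctr[0]=0
Ev 4: PC=1 idx=1 pred=N actual=T -> ctr[1]=1
Ev 5: PC=4 idx=0 pred=N actual=N -> ctr[0]=0
Ev 6: PC=1 idx=1 pred=N actual=T -> ctr[1]=2
Ev 7: PC=4 idx=0 pred=N actual=T -> ctr[0]=1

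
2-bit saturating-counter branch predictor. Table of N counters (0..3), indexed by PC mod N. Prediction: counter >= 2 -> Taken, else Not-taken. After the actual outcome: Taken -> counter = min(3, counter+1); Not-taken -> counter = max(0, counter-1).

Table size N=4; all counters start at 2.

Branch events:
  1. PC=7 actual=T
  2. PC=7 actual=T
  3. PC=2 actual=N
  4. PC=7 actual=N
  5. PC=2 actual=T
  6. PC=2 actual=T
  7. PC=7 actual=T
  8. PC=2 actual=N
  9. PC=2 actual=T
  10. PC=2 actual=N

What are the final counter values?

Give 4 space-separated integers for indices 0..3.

Answer: 2 2 2 3

Derivation:
Ev 1: PC=7 idx=3 pred=T actual=T -> ctr[3]=3
Ev 2: PC=7 idx=3 pred=T actual=T -> ctr[3]=3
Ev 3: PC=2 idx=2 pred=T actual=N -> ctr[2]=1
Ev 4: PC=7 idx=3 pred=T actual=N -> ctr[3]=2
Ev 5: PC=2 idx=2 pred=N actual=T -> ctr[2]=2
Ev 6: PC=2 idx=2 pred=T actual=T -> ctr[2]=3
Ev 7: PC=7 idx=3 pred=T actual=T -> ctr[3]=3
Ev 8: PC=2 idx=2 pred=T actual=N -> ctr[2]=2
Ev 9: PC=2 idx=2 pred=T actual=T -> ctr[2]=3
Ev 10: PC=2 idx=2 pred=T actual=N -> ctr[2]=2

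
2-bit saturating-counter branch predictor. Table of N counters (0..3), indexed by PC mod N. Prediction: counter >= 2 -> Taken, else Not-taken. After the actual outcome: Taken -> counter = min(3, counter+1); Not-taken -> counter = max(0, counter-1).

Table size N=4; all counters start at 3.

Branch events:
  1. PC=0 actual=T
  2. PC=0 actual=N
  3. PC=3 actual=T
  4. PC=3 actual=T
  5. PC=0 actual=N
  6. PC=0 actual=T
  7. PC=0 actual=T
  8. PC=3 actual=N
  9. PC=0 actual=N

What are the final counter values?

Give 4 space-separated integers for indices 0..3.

Ev 1: PC=0 idx=0 pred=T actual=T -> ctr[0]=3
Ev 2: PC=0 idx=0 pred=T actual=N -> ctr[0]=2
Ev 3: PC=3 idx=3 pred=T actual=T -> ctr[3]=3
Ev 4: PC=3 idx=3 pred=T actual=T -> ctr[3]=3
Ev 5: PC=0 idx=0 pred=T actual=N -> ctr[0]=1
Ev 6: PC=0 idx=0 pred=N actual=T -> ctr[0]=2
Ev 7: PC=0 idx=0 pred=T actual=T -> ctr[0]=3
Ev 8: PC=3 idx=3 pred=T actual=N -> ctr[3]=2
Ev 9: PC=0 idx=0 pred=T actual=N -> ctr[0]=2

Answer: 2 3 3 2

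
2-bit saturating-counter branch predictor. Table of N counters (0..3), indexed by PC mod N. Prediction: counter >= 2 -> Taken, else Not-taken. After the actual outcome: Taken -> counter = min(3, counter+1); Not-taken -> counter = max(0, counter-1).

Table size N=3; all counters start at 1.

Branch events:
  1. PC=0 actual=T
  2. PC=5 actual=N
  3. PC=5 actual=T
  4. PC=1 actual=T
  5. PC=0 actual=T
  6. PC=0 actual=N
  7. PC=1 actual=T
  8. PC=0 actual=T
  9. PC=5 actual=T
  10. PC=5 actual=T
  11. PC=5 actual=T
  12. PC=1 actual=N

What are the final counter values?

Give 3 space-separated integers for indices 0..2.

Answer: 3 2 3

Derivation:
Ev 1: PC=0 idx=0 pred=N actual=T -> ctr[0]=2
Ev 2: PC=5 idx=2 pred=N actual=N -> ctr[2]=0
Ev 3: PC=5 idx=2 pred=N actual=T -> ctr[2]=1
Ev 4: PC=1 idx=1 pred=N actual=T -> ctr[1]=2
Ev 5: PC=0 idx=0 pred=T actual=T -> ctr[0]=3
Ev 6: PC=0 idx=0 pred=T actual=N -> ctr[0]=2
Ev 7: PC=1 idx=1 pred=T actual=T -> ctr[1]=3
Ev 8: PC=0 idx=0 pred=T actual=T -> ctr[0]=3
Ev 9: PC=5 idx=2 pred=N actual=T -> ctr[2]=2
Ev 10: PC=5 idx=2 pred=T actual=T -> ctr[2]=3
Ev 11: PC=5 idx=2 pred=T actual=T -> ctr[2]=3
Ev 12: PC=1 idx=1 pred=T actual=N -> ctr[1]=2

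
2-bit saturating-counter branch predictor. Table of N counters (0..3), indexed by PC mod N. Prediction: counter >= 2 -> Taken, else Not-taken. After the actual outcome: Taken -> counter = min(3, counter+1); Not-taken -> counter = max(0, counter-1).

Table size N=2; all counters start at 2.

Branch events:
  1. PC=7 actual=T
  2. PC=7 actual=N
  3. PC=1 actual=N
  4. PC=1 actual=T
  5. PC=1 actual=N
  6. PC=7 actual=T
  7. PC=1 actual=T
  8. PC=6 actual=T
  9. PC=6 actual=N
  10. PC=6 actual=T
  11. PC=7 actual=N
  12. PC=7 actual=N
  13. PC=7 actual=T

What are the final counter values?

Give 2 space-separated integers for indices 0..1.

Answer: 3 2

Derivation:
Ev 1: PC=7 idx=1 pred=T actual=T -> ctr[1]=3
Ev 2: PC=7 idx=1 pred=T actual=N -> ctr[1]=2
Ev 3: PC=1 idx=1 pred=T actual=N -> ctr[1]=1
Ev 4: PC=1 idx=1 pred=N actual=T -> ctr[1]=2
Ev 5: PC=1 idx=1 pred=T actual=N -> ctr[1]=1
Ev 6: PC=7 idx=1 pred=N actual=T -> ctr[1]=2
Ev 7: PC=1 idx=1 pred=T actual=T -> ctr[1]=3
Ev 8: PC=6 idx=0 pred=T actual=T -> ctr[0]=3
Ev 9: PC=6 idx=0 pred=T actual=N -> ctr[0]=2
Ev 10: PC=6 idx=0 pred=T actual=T -> ctr[0]=3
Ev 11: PC=7 idx=1 pred=T actual=N -> ctr[1]=2
Ev 12: PC=7 idx=1 pred=T actual=N -> ctr[1]=1
Ev 13: PC=7 idx=1 pred=N actual=T -> ctr[1]=2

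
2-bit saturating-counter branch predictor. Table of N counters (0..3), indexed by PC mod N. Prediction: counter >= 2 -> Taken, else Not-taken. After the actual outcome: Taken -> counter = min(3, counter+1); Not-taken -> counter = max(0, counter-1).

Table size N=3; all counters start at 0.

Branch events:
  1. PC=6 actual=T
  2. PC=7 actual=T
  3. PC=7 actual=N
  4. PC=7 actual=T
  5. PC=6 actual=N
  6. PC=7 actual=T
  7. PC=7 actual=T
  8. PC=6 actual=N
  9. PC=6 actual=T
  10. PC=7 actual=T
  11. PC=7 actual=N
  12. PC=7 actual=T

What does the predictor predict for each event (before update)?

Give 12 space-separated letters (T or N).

Ev 1: PC=6 idx=0 pred=N actual=T -> ctr[0]=1
Ev 2: PC=7 idx=1 pred=N actual=T -> ctr[1]=1
Ev 3: PC=7 idx=1 pred=N actual=N -> ctr[1]=0
Ev 4: PC=7 idx=1 pred=N actual=T -> ctr[1]=1
Ev 5: PC=6 idx=0 pred=N actual=N -> ctr[0]=0
Ev 6: PC=7 idx=1 pred=N actual=T -> ctr[1]=2
Ev 7: PC=7 idx=1 pred=T actual=T -> ctr[1]=3
Ev 8: PC=6 idx=0 pred=N actual=N -> ctr[0]=0
Ev 9: PC=6 idx=0 pred=N actual=T -> ctr[0]=1
Ev 10: PC=7 idx=1 pred=T actual=T -> ctr[1]=3
Ev 11: PC=7 idx=1 pred=T actual=N -> ctr[1]=2
Ev 12: PC=7 idx=1 pred=T actual=T -> ctr[1]=3

Answer: N N N N N N T N N T T T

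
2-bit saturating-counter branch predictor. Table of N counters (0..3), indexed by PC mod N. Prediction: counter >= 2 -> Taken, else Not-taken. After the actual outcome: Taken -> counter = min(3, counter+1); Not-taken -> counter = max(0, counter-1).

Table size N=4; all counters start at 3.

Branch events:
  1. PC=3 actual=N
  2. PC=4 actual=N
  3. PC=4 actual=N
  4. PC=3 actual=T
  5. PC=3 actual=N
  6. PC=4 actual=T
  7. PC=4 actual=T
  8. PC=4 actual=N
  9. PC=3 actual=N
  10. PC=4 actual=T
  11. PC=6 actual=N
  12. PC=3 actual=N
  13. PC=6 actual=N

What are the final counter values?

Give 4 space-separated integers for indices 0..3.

Answer: 3 3 1 0

Derivation:
Ev 1: PC=3 idx=3 pred=T actual=N -> ctr[3]=2
Ev 2: PC=4 idx=0 pred=T actual=N -> ctr[0]=2
Ev 3: PC=4 idx=0 pred=T actual=N -> ctr[0]=1
Ev 4: PC=3 idx=3 pred=T actual=T -> ctr[3]=3
Ev 5: PC=3 idx=3 pred=T actual=N -> ctr[3]=2
Ev 6: PC=4 idx=0 pred=N actual=T -> ctr[0]=2
Ev 7: PC=4 idx=0 pred=T actual=T -> ctr[0]=3
Ev 8: PC=4 idx=0 pred=T actual=N -> ctr[0]=2
Ev 9: PC=3 idx=3 pred=T actual=N -> ctr[3]=1
Ev 10: PC=4 idx=0 pred=T actual=T -> ctr[0]=3
Ev 11: PC=6 idx=2 pred=T actual=N -> ctr[2]=2
Ev 12: PC=3 idx=3 pred=N actual=N -> ctr[3]=0
Ev 13: PC=6 idx=2 pred=T actual=N -> ctr[2]=1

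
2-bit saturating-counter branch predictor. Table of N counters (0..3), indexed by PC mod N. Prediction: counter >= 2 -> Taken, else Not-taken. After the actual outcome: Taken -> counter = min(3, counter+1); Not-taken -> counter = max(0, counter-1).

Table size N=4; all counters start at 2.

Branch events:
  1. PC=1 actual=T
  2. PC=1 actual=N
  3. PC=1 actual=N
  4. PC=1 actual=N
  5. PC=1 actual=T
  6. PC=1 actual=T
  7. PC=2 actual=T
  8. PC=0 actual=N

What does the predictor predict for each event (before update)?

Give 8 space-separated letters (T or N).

Ev 1: PC=1 idx=1 pred=T actual=T -> ctr[1]=3
Ev 2: PC=1 idx=1 pred=T actual=N -> ctr[1]=2
Ev 3: PC=1 idx=1 pred=T actual=N -> ctr[1]=1
Ev 4: PC=1 idx=1 pred=N actual=N -> ctr[1]=0
Ev 5: PC=1 idx=1 pred=N actual=T -> ctr[1]=1
Ev 6: PC=1 idx=1 pred=N actual=T -> ctr[1]=2
Ev 7: PC=2 idx=2 pred=T actual=T -> ctr[2]=3
Ev 8: PC=0 idx=0 pred=T actual=N -> ctr[0]=1

Answer: T T T N N N T T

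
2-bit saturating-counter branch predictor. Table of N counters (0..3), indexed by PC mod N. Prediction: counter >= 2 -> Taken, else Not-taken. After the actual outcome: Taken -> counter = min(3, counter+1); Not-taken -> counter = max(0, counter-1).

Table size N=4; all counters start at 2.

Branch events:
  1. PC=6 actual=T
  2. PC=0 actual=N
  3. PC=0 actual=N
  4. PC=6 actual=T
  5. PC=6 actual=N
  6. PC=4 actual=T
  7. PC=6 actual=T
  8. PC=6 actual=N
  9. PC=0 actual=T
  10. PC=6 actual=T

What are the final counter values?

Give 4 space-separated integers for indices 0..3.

Answer: 2 2 3 2

Derivation:
Ev 1: PC=6 idx=2 pred=T actual=T -> ctr[2]=3
Ev 2: PC=0 idx=0 pred=T actual=N -> ctr[0]=1
Ev 3: PC=0 idx=0 pred=N actual=N -> ctr[0]=0
Ev 4: PC=6 idx=2 pred=T actual=T -> ctr[2]=3
Ev 5: PC=6 idx=2 pred=T actual=N -> ctr[2]=2
Ev 6: PC=4 idx=0 pred=N actual=T -> ctr[0]=1
Ev 7: PC=6 idx=2 pred=T actual=T -> ctr[2]=3
Ev 8: PC=6 idx=2 pred=T actual=N -> ctr[2]=2
Ev 9: PC=0 idx=0 pred=N actual=T -> ctr[0]=2
Ev 10: PC=6 idx=2 pred=T actual=T -> ctr[2]=3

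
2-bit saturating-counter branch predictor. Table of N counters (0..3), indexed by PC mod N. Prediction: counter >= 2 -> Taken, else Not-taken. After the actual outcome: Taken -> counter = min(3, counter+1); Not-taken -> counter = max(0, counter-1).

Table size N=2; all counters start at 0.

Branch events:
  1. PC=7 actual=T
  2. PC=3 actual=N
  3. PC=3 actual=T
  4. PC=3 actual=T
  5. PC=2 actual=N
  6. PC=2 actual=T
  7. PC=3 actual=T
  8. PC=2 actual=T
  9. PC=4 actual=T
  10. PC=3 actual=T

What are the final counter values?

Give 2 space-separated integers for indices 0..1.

Ev 1: PC=7 idx=1 pred=N actual=T -> ctr[1]=1
Ev 2: PC=3 idx=1 pred=N actual=N -> ctr[1]=0
Ev 3: PC=3 idx=1 pred=N actual=T -> ctr[1]=1
Ev 4: PC=3 idx=1 pred=N actual=T -> ctr[1]=2
Ev 5: PC=2 idx=0 pred=N actual=N -> ctr[0]=0
Ev 6: PC=2 idx=0 pred=N actual=T -> ctr[0]=1
Ev 7: PC=3 idx=1 pred=T actual=T -> ctr[1]=3
Ev 8: PC=2 idx=0 pred=N actual=T -> ctr[0]=2
Ev 9: PC=4 idx=0 pred=T actual=T -> ctr[0]=3
Ev 10: PC=3 idx=1 pred=T actual=T -> ctr[1]=3

Answer: 3 3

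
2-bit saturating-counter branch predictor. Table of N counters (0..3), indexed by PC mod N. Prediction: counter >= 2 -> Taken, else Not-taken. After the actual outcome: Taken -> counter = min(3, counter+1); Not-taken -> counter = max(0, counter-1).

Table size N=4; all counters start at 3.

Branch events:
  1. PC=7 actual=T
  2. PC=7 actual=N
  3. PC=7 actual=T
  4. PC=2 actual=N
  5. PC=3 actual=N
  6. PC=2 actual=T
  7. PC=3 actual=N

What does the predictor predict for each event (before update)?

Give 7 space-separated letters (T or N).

Ev 1: PC=7 idx=3 pred=T actual=T -> ctr[3]=3
Ev 2: PC=7 idx=3 pred=T actual=N -> ctr[3]=2
Ev 3: PC=7 idx=3 pred=T actual=T -> ctr[3]=3
Ev 4: PC=2 idx=2 pred=T actual=N -> ctr[2]=2
Ev 5: PC=3 idx=3 pred=T actual=N -> ctr[3]=2
Ev 6: PC=2 idx=2 pred=T actual=T -> ctr[2]=3
Ev 7: PC=3 idx=3 pred=T actual=N -> ctr[3]=1

Answer: T T T T T T T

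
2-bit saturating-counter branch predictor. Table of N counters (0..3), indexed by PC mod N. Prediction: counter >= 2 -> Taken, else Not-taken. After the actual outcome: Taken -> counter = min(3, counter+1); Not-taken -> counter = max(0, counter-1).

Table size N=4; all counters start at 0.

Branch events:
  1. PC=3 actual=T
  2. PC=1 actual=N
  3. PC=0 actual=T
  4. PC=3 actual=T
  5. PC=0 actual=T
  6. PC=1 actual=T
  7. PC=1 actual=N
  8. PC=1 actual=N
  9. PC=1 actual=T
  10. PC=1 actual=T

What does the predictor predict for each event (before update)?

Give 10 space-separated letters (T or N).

Answer: N N N N N N N N N N

Derivation:
Ev 1: PC=3 idx=3 pred=N actual=T -> ctr[3]=1
Ev 2: PC=1 idx=1 pred=N actual=N -> ctr[1]=0
Ev 3: PC=0 idx=0 pred=N actual=T -> ctr[0]=1
Ev 4: PC=3 idx=3 pred=N actual=T -> ctr[3]=2
Ev 5: PC=0 idx=0 pred=N actual=T -> ctr[0]=2
Ev 6: PC=1 idx=1 pred=N actual=T -> ctr[1]=1
Ev 7: PC=1 idx=1 pred=N actual=N -> ctr[1]=0
Ev 8: PC=1 idx=1 pred=N actual=N -> ctr[1]=0
Ev 9: PC=1 idx=1 pred=N actual=T -> ctr[1]=1
Ev 10: PC=1 idx=1 pred=N actual=T -> ctr[1]=2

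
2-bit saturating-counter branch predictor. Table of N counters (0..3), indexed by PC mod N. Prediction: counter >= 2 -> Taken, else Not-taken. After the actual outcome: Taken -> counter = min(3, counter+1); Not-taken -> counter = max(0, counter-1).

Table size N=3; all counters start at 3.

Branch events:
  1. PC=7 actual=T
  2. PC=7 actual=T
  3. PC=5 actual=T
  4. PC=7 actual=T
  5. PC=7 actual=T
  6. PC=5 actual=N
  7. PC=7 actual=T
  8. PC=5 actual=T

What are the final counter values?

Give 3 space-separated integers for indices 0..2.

Ev 1: PC=7 idx=1 pred=T actual=T -> ctr[1]=3
Ev 2: PC=7 idx=1 pred=T actual=T -> ctr[1]=3
Ev 3: PC=5 idx=2 pred=T actual=T -> ctr[2]=3
Ev 4: PC=7 idx=1 pred=T actual=T -> ctr[1]=3
Ev 5: PC=7 idx=1 pred=T actual=T -> ctr[1]=3
Ev 6: PC=5 idx=2 pred=T actual=N -> ctr[2]=2
Ev 7: PC=7 idx=1 pred=T actual=T -> ctr[1]=3
Ev 8: PC=5 idx=2 pred=T actual=T -> ctr[2]=3

Answer: 3 3 3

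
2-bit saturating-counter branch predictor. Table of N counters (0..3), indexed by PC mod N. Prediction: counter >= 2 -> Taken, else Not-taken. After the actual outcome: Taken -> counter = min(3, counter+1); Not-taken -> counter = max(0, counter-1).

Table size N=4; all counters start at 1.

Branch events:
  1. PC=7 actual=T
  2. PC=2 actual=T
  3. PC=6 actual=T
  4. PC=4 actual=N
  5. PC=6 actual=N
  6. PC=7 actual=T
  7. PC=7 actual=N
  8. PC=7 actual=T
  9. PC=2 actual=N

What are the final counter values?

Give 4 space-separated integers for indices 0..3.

Answer: 0 1 1 3

Derivation:
Ev 1: PC=7 idx=3 pred=N actual=T -> ctr[3]=2
Ev 2: PC=2 idx=2 pred=N actual=T -> ctr[2]=2
Ev 3: PC=6 idx=2 pred=T actual=T -> ctr[2]=3
Ev 4: PC=4 idx=0 pred=N actual=N -> ctr[0]=0
Ev 5: PC=6 idx=2 pred=T actual=N -> ctr[2]=2
Ev 6: PC=7 idx=3 pred=T actual=T -> ctr[3]=3
Ev 7: PC=7 idx=3 pred=T actual=N -> ctr[3]=2
Ev 8: PC=7 idx=3 pred=T actual=T -> ctr[3]=3
Ev 9: PC=2 idx=2 pred=T actual=N -> ctr[2]=1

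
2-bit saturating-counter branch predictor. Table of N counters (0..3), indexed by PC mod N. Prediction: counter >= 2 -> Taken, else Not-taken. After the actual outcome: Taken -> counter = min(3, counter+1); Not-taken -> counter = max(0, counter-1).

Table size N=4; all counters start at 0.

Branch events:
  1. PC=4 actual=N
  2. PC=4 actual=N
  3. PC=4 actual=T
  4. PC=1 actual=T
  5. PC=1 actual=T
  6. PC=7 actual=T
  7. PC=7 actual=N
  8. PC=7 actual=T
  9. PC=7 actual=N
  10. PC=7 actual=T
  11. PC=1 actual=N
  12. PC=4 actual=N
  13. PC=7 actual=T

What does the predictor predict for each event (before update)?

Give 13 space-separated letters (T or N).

Ev 1: PC=4 idx=0 pred=N actual=N -> ctr[0]=0
Ev 2: PC=4 idx=0 pred=N actual=N -> ctr[0]=0
Ev 3: PC=4 idx=0 pred=N actual=T -> ctr[0]=1
Ev 4: PC=1 idx=1 pred=N actual=T -> ctr[1]=1
Ev 5: PC=1 idx=1 pred=N actual=T -> ctr[1]=2
Ev 6: PC=7 idx=3 pred=N actual=T -> ctr[3]=1
Ev 7: PC=7 idx=3 pred=N actual=N -> ctr[3]=0
Ev 8: PC=7 idx=3 pred=N actual=T -> ctr[3]=1
Ev 9: PC=7 idx=3 pred=N actual=N -> ctr[3]=0
Ev 10: PC=7 idx=3 pred=N actual=T -> ctr[3]=1
Ev 11: PC=1 idx=1 pred=T actual=N -> ctr[1]=1
Ev 12: PC=4 idx=0 pred=N actual=N -> ctr[0]=0
Ev 13: PC=7 idx=3 pred=N actual=T -> ctr[3]=2

Answer: N N N N N N N N N N T N N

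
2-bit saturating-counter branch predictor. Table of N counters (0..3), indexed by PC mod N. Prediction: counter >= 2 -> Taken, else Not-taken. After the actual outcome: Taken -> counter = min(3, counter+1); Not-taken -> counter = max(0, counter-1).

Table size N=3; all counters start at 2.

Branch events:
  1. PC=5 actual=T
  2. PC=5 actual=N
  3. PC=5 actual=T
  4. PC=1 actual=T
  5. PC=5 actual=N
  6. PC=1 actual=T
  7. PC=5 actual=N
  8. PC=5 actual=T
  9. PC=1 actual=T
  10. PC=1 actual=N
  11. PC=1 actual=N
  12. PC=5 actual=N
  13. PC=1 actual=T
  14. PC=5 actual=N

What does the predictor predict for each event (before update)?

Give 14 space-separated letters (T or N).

Answer: T T T T T T T N T T T T N N

Derivation:
Ev 1: PC=5 idx=2 pred=T actual=T -> ctr[2]=3
Ev 2: PC=5 idx=2 pred=T actual=N -> ctr[2]=2
Ev 3: PC=5 idx=2 pred=T actual=T -> ctr[2]=3
Ev 4: PC=1 idx=1 pred=T actual=T -> ctr[1]=3
Ev 5: PC=5 idx=2 pred=T actual=N -> ctr[2]=2
Ev 6: PC=1 idx=1 pred=T actual=T -> ctr[1]=3
Ev 7: PC=5 idx=2 pred=T actual=N -> ctr[2]=1
Ev 8: PC=5 idx=2 pred=N actual=T -> ctr[2]=2
Ev 9: PC=1 idx=1 pred=T actual=T -> ctr[1]=3
Ev 10: PC=1 idx=1 pred=T actual=N -> ctr[1]=2
Ev 11: PC=1 idx=1 pred=T actual=N -> ctr[1]=1
Ev 12: PC=5 idx=2 pred=T actual=N -> ctr[2]=1
Ev 13: PC=1 idx=1 pred=N actual=T -> ctr[1]=2
Ev 14: PC=5 idx=2 pred=N actual=N -> ctr[2]=0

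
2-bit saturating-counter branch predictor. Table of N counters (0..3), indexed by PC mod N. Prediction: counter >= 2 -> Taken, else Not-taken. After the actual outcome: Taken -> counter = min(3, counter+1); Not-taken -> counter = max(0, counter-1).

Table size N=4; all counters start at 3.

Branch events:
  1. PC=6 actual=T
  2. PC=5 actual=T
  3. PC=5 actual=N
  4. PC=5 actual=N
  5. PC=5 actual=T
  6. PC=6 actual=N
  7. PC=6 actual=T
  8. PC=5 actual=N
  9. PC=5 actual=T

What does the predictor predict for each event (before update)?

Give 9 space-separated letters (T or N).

Answer: T T T T N T T T N

Derivation:
Ev 1: PC=6 idx=2 pred=T actual=T -> ctr[2]=3
Ev 2: PC=5 idx=1 pred=T actual=T -> ctr[1]=3
Ev 3: PC=5 idx=1 pred=T actual=N -> ctr[1]=2
Ev 4: PC=5 idx=1 pred=T actual=N -> ctr[1]=1
Ev 5: PC=5 idx=1 pred=N actual=T -> ctr[1]=2
Ev 6: PC=6 idx=2 pred=T actual=N -> ctr[2]=2
Ev 7: PC=6 idx=2 pred=T actual=T -> ctr[2]=3
Ev 8: PC=5 idx=1 pred=T actual=N -> ctr[1]=1
Ev 9: PC=5 idx=1 pred=N actual=T -> ctr[1]=2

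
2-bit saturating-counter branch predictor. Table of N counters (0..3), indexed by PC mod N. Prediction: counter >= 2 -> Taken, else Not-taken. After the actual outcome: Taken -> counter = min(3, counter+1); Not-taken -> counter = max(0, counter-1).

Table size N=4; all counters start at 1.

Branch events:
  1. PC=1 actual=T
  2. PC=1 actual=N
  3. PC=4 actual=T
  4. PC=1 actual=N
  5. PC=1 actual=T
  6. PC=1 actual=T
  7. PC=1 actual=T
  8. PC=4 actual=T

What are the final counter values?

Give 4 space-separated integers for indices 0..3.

Answer: 3 3 1 1

Derivation:
Ev 1: PC=1 idx=1 pred=N actual=T -> ctr[1]=2
Ev 2: PC=1 idx=1 pred=T actual=N -> ctr[1]=1
Ev 3: PC=4 idx=0 pred=N actual=T -> ctr[0]=2
Ev 4: PC=1 idx=1 pred=N actual=N -> ctr[1]=0
Ev 5: PC=1 idx=1 pred=N actual=T -> ctr[1]=1
Ev 6: PC=1 idx=1 pred=N actual=T -> ctr[1]=2
Ev 7: PC=1 idx=1 pred=T actual=T -> ctr[1]=3
Ev 8: PC=4 idx=0 pred=T actual=T -> ctr[0]=3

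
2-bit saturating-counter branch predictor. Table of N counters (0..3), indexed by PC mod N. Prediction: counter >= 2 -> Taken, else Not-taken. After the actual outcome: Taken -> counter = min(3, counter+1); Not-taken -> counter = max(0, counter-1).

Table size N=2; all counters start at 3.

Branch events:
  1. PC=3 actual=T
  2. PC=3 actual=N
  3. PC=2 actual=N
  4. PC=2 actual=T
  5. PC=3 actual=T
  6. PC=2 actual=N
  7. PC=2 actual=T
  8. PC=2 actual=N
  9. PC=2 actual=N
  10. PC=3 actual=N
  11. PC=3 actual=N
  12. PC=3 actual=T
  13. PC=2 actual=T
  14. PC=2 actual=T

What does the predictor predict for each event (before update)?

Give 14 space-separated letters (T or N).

Ev 1: PC=3 idx=1 pred=T actual=T -> ctr[1]=3
Ev 2: PC=3 idx=1 pred=T actual=N -> ctr[1]=2
Ev 3: PC=2 idx=0 pred=T actual=N -> ctr[0]=2
Ev 4: PC=2 idx=0 pred=T actual=T -> ctr[0]=3
Ev 5: PC=3 idx=1 pred=T actual=T -> ctr[1]=3
Ev 6: PC=2 idx=0 pred=T actual=N -> ctr[0]=2
Ev 7: PC=2 idx=0 pred=T actual=T -> ctr[0]=3
Ev 8: PC=2 idx=0 pred=T actual=N -> ctr[0]=2
Ev 9: PC=2 idx=0 pred=T actual=N -> ctr[0]=1
Ev 10: PC=3 idx=1 pred=T actual=N -> ctr[1]=2
Ev 11: PC=3 idx=1 pred=T actual=N -> ctr[1]=1
Ev 12: PC=3 idx=1 pred=N actual=T -> ctr[1]=2
Ev 13: PC=2 idx=0 pred=N actual=T -> ctr[0]=2
Ev 14: PC=2 idx=0 pred=T actual=T -> ctr[0]=3

Answer: T T T T T T T T T T T N N T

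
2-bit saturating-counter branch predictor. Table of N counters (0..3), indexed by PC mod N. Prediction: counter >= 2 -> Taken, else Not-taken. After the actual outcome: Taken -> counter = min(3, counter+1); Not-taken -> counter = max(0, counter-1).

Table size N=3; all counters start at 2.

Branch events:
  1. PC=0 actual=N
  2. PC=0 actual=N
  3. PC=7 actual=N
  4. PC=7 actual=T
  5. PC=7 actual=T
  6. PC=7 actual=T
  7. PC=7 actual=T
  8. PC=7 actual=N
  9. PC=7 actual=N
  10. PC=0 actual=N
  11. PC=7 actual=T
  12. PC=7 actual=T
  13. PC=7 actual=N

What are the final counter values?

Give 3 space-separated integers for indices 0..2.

Ev 1: PC=0 idx=0 pred=T actual=N -> ctr[0]=1
Ev 2: PC=0 idx=0 pred=N actual=N -> ctr[0]=0
Ev 3: PC=7 idx=1 pred=T actual=N -> ctr[1]=1
Ev 4: PC=7 idx=1 pred=N actual=T -> ctr[1]=2
Ev 5: PC=7 idx=1 pred=T actual=T -> ctr[1]=3
Ev 6: PC=7 idx=1 pred=T actual=T -> ctr[1]=3
Ev 7: PC=7 idx=1 pred=T actual=T -> ctr[1]=3
Ev 8: PC=7 idx=1 pred=T actual=N -> ctr[1]=2
Ev 9: PC=7 idx=1 pred=T actual=N -> ctr[1]=1
Ev 10: PC=0 idx=0 pred=N actual=N -> ctr[0]=0
Ev 11: PC=7 idx=1 pred=N actual=T -> ctr[1]=2
Ev 12: PC=7 idx=1 pred=T actual=T -> ctr[1]=3
Ev 13: PC=7 idx=1 pred=T actual=N -> ctr[1]=2

Answer: 0 2 2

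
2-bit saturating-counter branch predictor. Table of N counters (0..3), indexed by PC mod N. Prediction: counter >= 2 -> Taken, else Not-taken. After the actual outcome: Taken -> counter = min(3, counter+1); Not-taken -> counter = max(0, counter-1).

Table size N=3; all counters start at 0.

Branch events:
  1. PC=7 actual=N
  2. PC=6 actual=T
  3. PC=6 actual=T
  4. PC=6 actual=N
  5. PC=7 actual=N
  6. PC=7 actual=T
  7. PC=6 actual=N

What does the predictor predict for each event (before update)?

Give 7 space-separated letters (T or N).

Ev 1: PC=7 idx=1 pred=N actual=N -> ctr[1]=0
Ev 2: PC=6 idx=0 pred=N actual=T -> ctr[0]=1
Ev 3: PC=6 idx=0 pred=N actual=T -> ctr[0]=2
Ev 4: PC=6 idx=0 pred=T actual=N -> ctr[0]=1
Ev 5: PC=7 idx=1 pred=N actual=N -> ctr[1]=0
Ev 6: PC=7 idx=1 pred=N actual=T -> ctr[1]=1
Ev 7: PC=6 idx=0 pred=N actual=N -> ctr[0]=0

Answer: N N N T N N N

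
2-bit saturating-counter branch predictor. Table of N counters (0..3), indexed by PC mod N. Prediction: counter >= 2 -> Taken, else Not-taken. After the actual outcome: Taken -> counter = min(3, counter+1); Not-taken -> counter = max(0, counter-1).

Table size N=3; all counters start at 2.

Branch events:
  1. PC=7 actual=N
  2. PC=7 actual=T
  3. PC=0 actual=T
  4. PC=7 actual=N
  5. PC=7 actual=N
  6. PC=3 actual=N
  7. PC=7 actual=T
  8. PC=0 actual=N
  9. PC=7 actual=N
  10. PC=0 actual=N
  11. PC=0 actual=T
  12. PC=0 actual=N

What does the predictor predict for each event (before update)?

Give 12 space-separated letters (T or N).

Ev 1: PC=7 idx=1 pred=T actual=N -> ctr[1]=1
Ev 2: PC=7 idx=1 pred=N actual=T -> ctr[1]=2
Ev 3: PC=0 idx=0 pred=T actual=T -> ctr[0]=3
Ev 4: PC=7 idx=1 pred=T actual=N -> ctr[1]=1
Ev 5: PC=7 idx=1 pred=N actual=N -> ctr[1]=0
Ev 6: PC=3 idx=0 pred=T actual=N -> ctr[0]=2
Ev 7: PC=7 idx=1 pred=N actual=T -> ctr[1]=1
Ev 8: PC=0 idx=0 pred=T actual=N -> ctr[0]=1
Ev 9: PC=7 idx=1 pred=N actual=N -> ctr[1]=0
Ev 10: PC=0 idx=0 pred=N actual=N -> ctr[0]=0
Ev 11: PC=0 idx=0 pred=N actual=T -> ctr[0]=1
Ev 12: PC=0 idx=0 pred=N actual=N -> ctr[0]=0

Answer: T N T T N T N T N N N N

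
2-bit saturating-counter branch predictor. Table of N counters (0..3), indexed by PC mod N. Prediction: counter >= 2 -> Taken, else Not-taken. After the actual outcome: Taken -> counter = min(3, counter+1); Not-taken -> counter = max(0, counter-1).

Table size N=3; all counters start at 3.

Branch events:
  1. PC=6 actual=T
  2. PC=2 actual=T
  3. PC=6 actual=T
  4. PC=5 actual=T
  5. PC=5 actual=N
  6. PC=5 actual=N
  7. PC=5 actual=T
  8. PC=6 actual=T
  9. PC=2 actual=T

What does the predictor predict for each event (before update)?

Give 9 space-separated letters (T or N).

Answer: T T T T T T N T T

Derivation:
Ev 1: PC=6 idx=0 pred=T actual=T -> ctr[0]=3
Ev 2: PC=2 idx=2 pred=T actual=T -> ctr[2]=3
Ev 3: PC=6 idx=0 pred=T actual=T -> ctr[0]=3
Ev 4: PC=5 idx=2 pred=T actual=T -> ctr[2]=3
Ev 5: PC=5 idx=2 pred=T actual=N -> ctr[2]=2
Ev 6: PC=5 idx=2 pred=T actual=N -> ctr[2]=1
Ev 7: PC=5 idx=2 pred=N actual=T -> ctr[2]=2
Ev 8: PC=6 idx=0 pred=T actual=T -> ctr[0]=3
Ev 9: PC=2 idx=2 pred=T actual=T -> ctr[2]=3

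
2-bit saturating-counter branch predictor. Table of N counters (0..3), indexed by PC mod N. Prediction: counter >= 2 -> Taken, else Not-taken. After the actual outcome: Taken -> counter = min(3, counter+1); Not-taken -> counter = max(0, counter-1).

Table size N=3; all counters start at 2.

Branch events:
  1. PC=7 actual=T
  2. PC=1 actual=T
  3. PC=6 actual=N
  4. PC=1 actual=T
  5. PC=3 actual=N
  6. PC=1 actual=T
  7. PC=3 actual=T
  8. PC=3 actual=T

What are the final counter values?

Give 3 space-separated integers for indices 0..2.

Ev 1: PC=7 idx=1 pred=T actual=T -> ctr[1]=3
Ev 2: PC=1 idx=1 pred=T actual=T -> ctr[1]=3
Ev 3: PC=6 idx=0 pred=T actual=N -> ctr[0]=1
Ev 4: PC=1 idx=1 pred=T actual=T -> ctr[1]=3
Ev 5: PC=3 idx=0 pred=N actual=N -> ctr[0]=0
Ev 6: PC=1 idx=1 pred=T actual=T -> ctr[1]=3
Ev 7: PC=3 idx=0 pred=N actual=T -> ctr[0]=1
Ev 8: PC=3 idx=0 pred=N actual=T -> ctr[0]=2

Answer: 2 3 2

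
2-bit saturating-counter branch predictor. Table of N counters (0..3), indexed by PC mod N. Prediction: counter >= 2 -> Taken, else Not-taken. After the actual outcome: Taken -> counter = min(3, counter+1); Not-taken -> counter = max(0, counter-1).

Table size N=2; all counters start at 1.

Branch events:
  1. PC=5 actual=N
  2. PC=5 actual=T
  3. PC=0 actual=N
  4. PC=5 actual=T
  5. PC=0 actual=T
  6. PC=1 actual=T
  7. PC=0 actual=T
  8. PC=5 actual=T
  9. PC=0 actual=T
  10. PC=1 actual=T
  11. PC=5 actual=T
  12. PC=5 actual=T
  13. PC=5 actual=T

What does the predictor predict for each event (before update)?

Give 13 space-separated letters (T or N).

Answer: N N N N N T N T T T T T T

Derivation:
Ev 1: PC=5 idx=1 pred=N actual=N -> ctr[1]=0
Ev 2: PC=5 idx=1 pred=N actual=T -> ctr[1]=1
Ev 3: PC=0 idx=0 pred=N actual=N -> ctr[0]=0
Ev 4: PC=5 idx=1 pred=N actual=T -> ctr[1]=2
Ev 5: PC=0 idx=0 pred=N actual=T -> ctr[0]=1
Ev 6: PC=1 idx=1 pred=T actual=T -> ctr[1]=3
Ev 7: PC=0 idx=0 pred=N actual=T -> ctr[0]=2
Ev 8: PC=5 idx=1 pred=T actual=T -> ctr[1]=3
Ev 9: PC=0 idx=0 pred=T actual=T -> ctr[0]=3
Ev 10: PC=1 idx=1 pred=T actual=T -> ctr[1]=3
Ev 11: PC=5 idx=1 pred=T actual=T -> ctr[1]=3
Ev 12: PC=5 idx=1 pred=T actual=T -> ctr[1]=3
Ev 13: PC=5 idx=1 pred=T actual=T -> ctr[1]=3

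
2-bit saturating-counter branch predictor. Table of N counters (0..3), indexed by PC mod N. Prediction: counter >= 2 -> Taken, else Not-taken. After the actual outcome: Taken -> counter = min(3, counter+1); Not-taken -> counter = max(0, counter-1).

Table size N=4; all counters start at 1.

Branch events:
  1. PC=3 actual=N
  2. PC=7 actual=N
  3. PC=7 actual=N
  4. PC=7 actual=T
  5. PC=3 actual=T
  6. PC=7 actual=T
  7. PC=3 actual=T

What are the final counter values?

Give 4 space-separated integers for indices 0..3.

Ev 1: PC=3 idx=3 pred=N actual=N -> ctr[3]=0
Ev 2: PC=7 idx=3 pred=N actual=N -> ctr[3]=0
Ev 3: PC=7 idx=3 pred=N actual=N -> ctr[3]=0
Ev 4: PC=7 idx=3 pred=N actual=T -> ctr[3]=1
Ev 5: PC=3 idx=3 pred=N actual=T -> ctr[3]=2
Ev 6: PC=7 idx=3 pred=T actual=T -> ctr[3]=3
Ev 7: PC=3 idx=3 pred=T actual=T -> ctr[3]=3

Answer: 1 1 1 3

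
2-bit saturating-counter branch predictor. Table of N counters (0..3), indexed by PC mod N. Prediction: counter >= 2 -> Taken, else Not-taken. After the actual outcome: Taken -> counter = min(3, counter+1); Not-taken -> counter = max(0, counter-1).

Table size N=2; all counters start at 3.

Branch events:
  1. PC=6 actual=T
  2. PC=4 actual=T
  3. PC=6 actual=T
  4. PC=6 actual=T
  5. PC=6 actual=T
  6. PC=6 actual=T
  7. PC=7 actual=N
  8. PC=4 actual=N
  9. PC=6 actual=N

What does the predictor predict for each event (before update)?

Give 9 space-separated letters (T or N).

Answer: T T T T T T T T T

Derivation:
Ev 1: PC=6 idx=0 pred=T actual=T -> ctr[0]=3
Ev 2: PC=4 idx=0 pred=T actual=T -> ctr[0]=3
Ev 3: PC=6 idx=0 pred=T actual=T -> ctr[0]=3
Ev 4: PC=6 idx=0 pred=T actual=T -> ctr[0]=3
Ev 5: PC=6 idx=0 pred=T actual=T -> ctr[0]=3
Ev 6: PC=6 idx=0 pred=T actual=T -> ctr[0]=3
Ev 7: PC=7 idx=1 pred=T actual=N -> ctr[1]=2
Ev 8: PC=4 idx=0 pred=T actual=N -> ctr[0]=2
Ev 9: PC=6 idx=0 pred=T actual=N -> ctr[0]=1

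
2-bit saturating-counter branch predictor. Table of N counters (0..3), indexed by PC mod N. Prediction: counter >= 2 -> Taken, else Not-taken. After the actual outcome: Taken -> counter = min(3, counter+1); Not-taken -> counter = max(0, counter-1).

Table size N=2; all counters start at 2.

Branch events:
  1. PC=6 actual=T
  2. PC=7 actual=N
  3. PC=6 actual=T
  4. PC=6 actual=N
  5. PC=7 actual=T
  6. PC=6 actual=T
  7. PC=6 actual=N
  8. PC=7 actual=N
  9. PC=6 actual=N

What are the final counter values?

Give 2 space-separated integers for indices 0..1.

Ev 1: PC=6 idx=0 pred=T actual=T -> ctr[0]=3
Ev 2: PC=7 idx=1 pred=T actual=N -> ctr[1]=1
Ev 3: PC=6 idx=0 pred=T actual=T -> ctr[0]=3
Ev 4: PC=6 idx=0 pred=T actual=N -> ctr[0]=2
Ev 5: PC=7 idx=1 pred=N actual=T -> ctr[1]=2
Ev 6: PC=6 idx=0 pred=T actual=T -> ctr[0]=3
Ev 7: PC=6 idx=0 pred=T actual=N -> ctr[0]=2
Ev 8: PC=7 idx=1 pred=T actual=N -> ctr[1]=1
Ev 9: PC=6 idx=0 pred=T actual=N -> ctr[0]=1

Answer: 1 1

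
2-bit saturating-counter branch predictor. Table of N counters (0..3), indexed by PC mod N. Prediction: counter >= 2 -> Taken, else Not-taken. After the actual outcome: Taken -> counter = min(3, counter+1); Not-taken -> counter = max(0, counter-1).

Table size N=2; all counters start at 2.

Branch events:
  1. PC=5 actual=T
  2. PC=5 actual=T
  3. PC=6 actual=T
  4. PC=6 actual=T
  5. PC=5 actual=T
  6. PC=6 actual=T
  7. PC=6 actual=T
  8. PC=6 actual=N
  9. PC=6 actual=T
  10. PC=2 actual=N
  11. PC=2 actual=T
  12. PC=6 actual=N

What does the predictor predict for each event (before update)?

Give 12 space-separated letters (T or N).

Answer: T T T T T T T T T T T T

Derivation:
Ev 1: PC=5 idx=1 pred=T actual=T -> ctr[1]=3
Ev 2: PC=5 idx=1 pred=T actual=T -> ctr[1]=3
Ev 3: PC=6 idx=0 pred=T actual=T -> ctr[0]=3
Ev 4: PC=6 idx=0 pred=T actual=T -> ctr[0]=3
Ev 5: PC=5 idx=1 pred=T actual=T -> ctr[1]=3
Ev 6: PC=6 idx=0 pred=T actual=T -> ctr[0]=3
Ev 7: PC=6 idx=0 pred=T actual=T -> ctr[0]=3
Ev 8: PC=6 idx=0 pred=T actual=N -> ctr[0]=2
Ev 9: PC=6 idx=0 pred=T actual=T -> ctr[0]=3
Ev 10: PC=2 idx=0 pred=T actual=N -> ctr[0]=2
Ev 11: PC=2 idx=0 pred=T actual=T -> ctr[0]=3
Ev 12: PC=6 idx=0 pred=T actual=N -> ctr[0]=2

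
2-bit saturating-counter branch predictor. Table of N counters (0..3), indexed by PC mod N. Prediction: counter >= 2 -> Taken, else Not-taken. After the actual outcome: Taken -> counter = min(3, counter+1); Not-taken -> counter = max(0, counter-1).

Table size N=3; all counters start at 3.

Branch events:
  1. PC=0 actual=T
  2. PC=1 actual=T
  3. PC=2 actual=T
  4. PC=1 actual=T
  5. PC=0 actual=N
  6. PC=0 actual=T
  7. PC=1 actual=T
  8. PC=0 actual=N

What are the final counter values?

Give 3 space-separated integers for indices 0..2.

Answer: 2 3 3

Derivation:
Ev 1: PC=0 idx=0 pred=T actual=T -> ctr[0]=3
Ev 2: PC=1 idx=1 pred=T actual=T -> ctr[1]=3
Ev 3: PC=2 idx=2 pred=T actual=T -> ctr[2]=3
Ev 4: PC=1 idx=1 pred=T actual=T -> ctr[1]=3
Ev 5: PC=0 idx=0 pred=T actual=N -> ctr[0]=2
Ev 6: PC=0 idx=0 pred=T actual=T -> ctr[0]=3
Ev 7: PC=1 idx=1 pred=T actual=T -> ctr[1]=3
Ev 8: PC=0 idx=0 pred=T actual=N -> ctr[0]=2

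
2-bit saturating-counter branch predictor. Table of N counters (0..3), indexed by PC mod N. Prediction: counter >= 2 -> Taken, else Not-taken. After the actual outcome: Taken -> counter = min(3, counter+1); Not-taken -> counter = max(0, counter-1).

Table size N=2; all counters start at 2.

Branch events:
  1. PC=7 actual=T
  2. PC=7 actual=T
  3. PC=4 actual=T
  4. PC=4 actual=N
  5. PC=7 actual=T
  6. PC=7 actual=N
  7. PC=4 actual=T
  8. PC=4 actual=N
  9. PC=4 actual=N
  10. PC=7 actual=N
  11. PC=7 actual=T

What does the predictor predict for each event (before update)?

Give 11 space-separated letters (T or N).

Answer: T T T T T T T T T T N

Derivation:
Ev 1: PC=7 idx=1 pred=T actual=T -> ctr[1]=3
Ev 2: PC=7 idx=1 pred=T actual=T -> ctr[1]=3
Ev 3: PC=4 idx=0 pred=T actual=T -> ctr[0]=3
Ev 4: PC=4 idx=0 pred=T actual=N -> ctr[0]=2
Ev 5: PC=7 idx=1 pred=T actual=T -> ctr[1]=3
Ev 6: PC=7 idx=1 pred=T actual=N -> ctr[1]=2
Ev 7: PC=4 idx=0 pred=T actual=T -> ctr[0]=3
Ev 8: PC=4 idx=0 pred=T actual=N -> ctr[0]=2
Ev 9: PC=4 idx=0 pred=T actual=N -> ctr[0]=1
Ev 10: PC=7 idx=1 pred=T actual=N -> ctr[1]=1
Ev 11: PC=7 idx=1 pred=N actual=T -> ctr[1]=2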